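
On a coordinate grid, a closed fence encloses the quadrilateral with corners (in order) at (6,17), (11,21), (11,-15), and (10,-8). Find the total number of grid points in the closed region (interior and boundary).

109

The shoelace formula gives twice the area as |[6·21 − 11·17] + [11·(-15) − 11·21] + [11·(-8) − 10·(-15)] + [10·17 − 6·(-8)]| = 177, so the area is 177/2.
The number of boundary lattice points is Σ gcd(|Δx|,|Δy|) = gcd(5,4) + gcd(0,36) + gcd(1,7) + gcd(4,25) = 1+36+1+1 = 39.
Pick's theorem gives I = A − B/2 + 1 = 177/2 − 39/2 + 1 = 70, so the closed region contains I + B = 70 + 39 = 109 lattice points.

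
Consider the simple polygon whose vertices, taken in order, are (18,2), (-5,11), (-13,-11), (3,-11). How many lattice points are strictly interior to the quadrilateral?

The shoelace formula gives twice the area as |[18·11 − (-5)·2] + [(-5)·(-11) − (-13)·11] + [(-13)·(-11) − 3·(-11)] + [3·2 − 18·(-11)]| = 786, so the area is 393.
Along each edge there are gcd(|Δx|,|Δy|)+1 lattice points, so counting each shared vertex once the boundary has gcd(23,9) + gcd(8,22) + gcd(16,0) + gcd(15,13) = 1+2+16+1 = 20.
By Pick's theorem A = I + B/2 − 1, so I = 393 − 20/2 + 1 = 384.

384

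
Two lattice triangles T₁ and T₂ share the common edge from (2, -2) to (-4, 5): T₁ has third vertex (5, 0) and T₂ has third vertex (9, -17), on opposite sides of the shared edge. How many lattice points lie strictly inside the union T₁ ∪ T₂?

The union is the simple quadrilateral with vertices (2, -2), (5, 0), (-4, 5), (9, -17) in order.
Using the shoelace formula, 2A = |[2·0 − 5·(-2)] + [5·5 − (-4)·0] + [(-4)·(-17) − 9·5] + [9·(-2) − 2·(-17)]| = 74, so the area is 37.
The number of boundary lattice points is Σ gcd(|Δx|,|Δy|) = gcd(3,2) + gcd(9,5) + gcd(13,22) + gcd(7,15) = 1+1+1+1 = 4.
By Pick's theorem I = A − B/2 + 1 = 37 − 4/2 + 1 = 36.

36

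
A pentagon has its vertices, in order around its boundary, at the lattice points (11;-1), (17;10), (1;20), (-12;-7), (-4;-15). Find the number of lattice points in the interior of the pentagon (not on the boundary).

500

By the shoelace formula, twice the signed area is |[11·10 − 17·(-1)] + [17·20 − 1·10] + [1·(-7) − (-12)·20] + [(-12)·(-15) − (-4)·(-7)] + [(-4)·(-1) − 11·(-15)]| = 1011, so the area is 505.5.
The number of boundary lattice points is Σ gcd(|Δx|,|Δy|) = gcd(6,11) + gcd(16,10) + gcd(13,27) + gcd(8,8) + gcd(15,14) = 1+2+1+8+1 = 13.
By Pick's theorem A = I + B/2 − 1, so I = 505.5 − 13/2 + 1 = 500.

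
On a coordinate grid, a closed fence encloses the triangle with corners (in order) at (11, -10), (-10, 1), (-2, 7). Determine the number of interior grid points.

106

The shoelace formula gives twice the area as |[11·1 − (-10)·(-10)] + [(-10)·7 − (-2)·1] + [(-2)·(-10) − 11·7]| = 214, so the area is 107.
Along each edge there are gcd(|Δx|,|Δy|)+1 lattice points, so counting each shared vertex once the boundary has gcd(21,11) + gcd(8,6) + gcd(13,17) = 1+2+1 = 4.
Pick's theorem gives I = A − B/2 + 1 = 107 − 4/2 + 1 = 106.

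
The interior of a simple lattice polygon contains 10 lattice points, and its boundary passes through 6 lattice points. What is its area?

By Pick's theorem, A = I + B/2 − 1 = 10 + 6/2 − 1 = 12.

12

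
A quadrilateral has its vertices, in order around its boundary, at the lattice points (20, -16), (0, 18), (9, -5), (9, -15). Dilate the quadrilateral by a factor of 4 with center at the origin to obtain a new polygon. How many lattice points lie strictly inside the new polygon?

2085

Using the shoelace formula, 2A = |[20·18 − 0·(-16)] + [0·(-5) − 9·18] + [9·(-15) − 9·(-5)] + [9·(-16) − 20·(-15)]| = 264, so the area is 132.
Summing gcd(|Δx|,|Δy|) over the edges gives the boundary count: gcd(20,34) + gcd(9,23) + gcd(0,10) + gcd(11,1) = 2+1+10+1 = 14.
Scaling by 4 multiplies the area by 4² = 16 (so the new area is 2112) and multiplies the boundary lattice-point count by 4, giving 56.
By Pick's theorem, the interior count of the dilated polygon is 2112 − 56/2 + 1 = 2085.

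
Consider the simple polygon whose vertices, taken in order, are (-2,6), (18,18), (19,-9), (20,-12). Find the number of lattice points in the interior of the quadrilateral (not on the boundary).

297

Using the shoelace formula, 2A = |((-2)·18 − 18·6) + (18·(-9) − 19·18) + (19·(-12) − 20·(-9)) + (20·6 − (-2)·(-12))| = 600, so the area is 300.
Summing gcd(|Δx|,|Δy|) over the edges gives the boundary count: gcd(20,12) + gcd(1,27) + gcd(1,3) + gcd(22,18) = 4+1+1+2 = 8.
By Pick's theorem A = I + B/2 − 1, so I = 300 − 8/2 + 1 = 297.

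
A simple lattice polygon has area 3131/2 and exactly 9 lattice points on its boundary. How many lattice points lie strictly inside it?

Pick's theorem A = I + B/2 − 1 rearranges to I = A − B/2 + 1 = 3131/2 − 9/2 + 1 = 1562.

1562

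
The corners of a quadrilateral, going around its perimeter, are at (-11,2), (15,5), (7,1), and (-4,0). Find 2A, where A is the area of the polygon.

109

Using the shoelace formula, 2A = |((-11)·5 − 15·2) + (15·1 − 7·5) + (7·0 − (-4)·1) + ((-4)·2 − (-11)·0)| = 109, so the area is 54.5.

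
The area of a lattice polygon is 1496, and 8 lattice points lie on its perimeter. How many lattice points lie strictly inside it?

Pick's theorem A = I + B/2 − 1 rearranges to I = A − B/2 + 1 = 1496 − 8/2 + 1 = 1493.

1493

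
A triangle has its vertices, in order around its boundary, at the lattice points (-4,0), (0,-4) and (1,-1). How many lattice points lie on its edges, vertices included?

6

Summing gcd(|Δx|,|Δy|) over the edges gives the boundary count: gcd(4,4) + gcd(1,3) + gcd(5,1) = 4+1+1 = 6.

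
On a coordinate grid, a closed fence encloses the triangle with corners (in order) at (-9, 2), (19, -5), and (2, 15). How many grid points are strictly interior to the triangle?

217

Using the shoelace formula, 2A = |[(-9)·(-5) − 19·2] + [19·15 − 2·(-5)] + [2·2 − (-9)·15]| = 441, so the area is 441/2.
Summing gcd(|Δx|,|Δy|) over the edges gives the boundary count: gcd(28,7) + gcd(17,20) + gcd(11,13) = 7+1+1 = 9.
By Pick's theorem A = I + B/2 − 1, so I = 441/2 − 9/2 + 1 = 217.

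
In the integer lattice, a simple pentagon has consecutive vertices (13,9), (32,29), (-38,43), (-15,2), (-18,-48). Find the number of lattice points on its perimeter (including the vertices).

Summing gcd(|Δx|,|Δy|) over the edges gives the boundary count: gcd(19,20) + gcd(70,14) + gcd(23,41) + gcd(3,50) + gcd(31,57) = 1+14+1+1+1 = 18.

18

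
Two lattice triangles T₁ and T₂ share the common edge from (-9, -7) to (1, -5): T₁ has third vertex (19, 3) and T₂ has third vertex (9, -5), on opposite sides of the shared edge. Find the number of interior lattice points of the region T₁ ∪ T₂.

The union is the simple quadrilateral with vertices (-9, -7), (19, 3), (1, -5), (9, -5) in order.
The shoelace formula gives twice the area as |[(-9)·3 − 19·(-7)] + [19·(-5) − 1·3] + [1·(-5) − 9·(-5)] + [9·(-7) − (-9)·(-5)]| = 60, so the area is 30.
Summing gcd(|Δx|,|Δy|) over the edges gives the boundary count: gcd(28,10) + gcd(18,8) + gcd(8,0) + gcd(18,2) = 2+2+8+2 = 14.
By Pick's theorem I = A − B/2 + 1 = 30 − 14/2 + 1 = 24.

24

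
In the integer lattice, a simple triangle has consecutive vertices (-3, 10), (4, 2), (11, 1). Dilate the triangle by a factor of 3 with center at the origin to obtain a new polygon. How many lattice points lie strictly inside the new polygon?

The shoelace formula gives twice the area as |((-3)·2 − 4·10) + (4·1 − 11·2) + (11·10 − (-3)·1)| = 49, so the area is 24.5.
Along each edge there are gcd(|Δx|,|Δy|)+1 lattice points, so counting each shared vertex once the boundary has gcd(7,8) + gcd(7,1) + gcd(14,9) = 1+1+1 = 3.
Scaling by 3 multiplies the area by 3² = 9 (so the new area is 441/2) and multiplies the boundary lattice-point count by 3, giving 9.
By Pick's theorem, the interior count of the dilated polygon is 441/2 − 9/2 + 1 = 217.

217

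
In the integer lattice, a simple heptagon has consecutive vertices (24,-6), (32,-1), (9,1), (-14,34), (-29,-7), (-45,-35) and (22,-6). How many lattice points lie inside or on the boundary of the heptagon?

The shoelace formula gives twice the area as |(24·(-1) − 32·(-6)) + (32·1 − 9·(-1)) + (9·34 − (-14)·1) + ((-14)·(-7) − (-29)·34) + ((-29)·(-35) − (-45)·(-7)) + ((-45)·(-6) − 22·(-35)) + (22·(-6) − 24·(-6))| = 3365, so the area is 1682.5.
The number of boundary lattice points is Σ gcd(|Δx|,|Δy|) = gcd(8,5) + gcd(23,2) + gcd(23,33) + gcd(15,41) + gcd(16,28) + gcd(67,29) + gcd(2,0) = 1+1+1+1+4+1+2 = 11.
Pick's theorem gives I = A − B/2 + 1 = 1682.5 − 11/2 + 1 = 1678, so the closed region contains I + B = 1678 + 11 = 1689 lattice points.

1689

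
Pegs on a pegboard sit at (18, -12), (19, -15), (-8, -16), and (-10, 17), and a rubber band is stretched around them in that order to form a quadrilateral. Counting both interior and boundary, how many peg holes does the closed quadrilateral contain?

Using the shoelace formula, 2A = |(18·(-15) − 19·(-12)) + (19·(-16) − (-8)·(-15)) + ((-8)·17 − (-10)·(-16)) + ((-10)·(-12) − 18·17)| = 948, so the area is 474.
The number of boundary lattice points is Σ gcd(|Δx|,|Δy|) = gcd(1,3) + gcd(27,1) + gcd(2,33) + gcd(28,29) = 1+1+1+1 = 4.
Pick's theorem gives I = A − B/2 + 1 = 474 − 4/2 + 1 = 473, so the closed region contains I + B = 473 + 4 = 477 lattice points.

477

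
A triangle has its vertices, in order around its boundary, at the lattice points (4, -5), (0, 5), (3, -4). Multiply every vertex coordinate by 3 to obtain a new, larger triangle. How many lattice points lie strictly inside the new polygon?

By the shoelace formula, twice the signed area is |[4·5 − 0·(-5)] + [0·(-4) − 3·5] + [3·(-5) − 4·(-4)]| = 6, so the area is 3.
Summing gcd(|Δx|,|Δy|) over the edges gives the boundary count: gcd(4,10) + gcd(3,9) + gcd(1,1) = 2+3+1 = 6.
Scaling by 3 multiplies the area by 3² = 9 (so the new area is 27) and multiplies the boundary lattice-point count by 3, giving 18.
By Pick's theorem, the interior count of the dilated polygon is 27 − 18/2 + 1 = 19.

19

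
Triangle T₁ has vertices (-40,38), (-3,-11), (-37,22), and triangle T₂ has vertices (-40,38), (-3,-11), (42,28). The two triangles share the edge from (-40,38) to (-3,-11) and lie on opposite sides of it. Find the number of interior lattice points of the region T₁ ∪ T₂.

2044

The union is the simple quadrilateral with vertices (-40,38), (-37,22), (-3,-11), (42,28) in order.
Using the shoelace formula, 2A = |((-40)·22 − (-37)·38) + ((-37)·(-11) − (-3)·22) + ((-3)·28 − 42·(-11)) + (42·38 − (-40)·28)| = 4093, so the area is 2046.5.
The number of boundary lattice points is Σ gcd(|Δx|,|Δy|) = gcd(3,16) + gcd(34,33) + gcd(45,39) + gcd(82,10) = 1+1+3+2 = 7.
By Pick's theorem I = A − B/2 + 1 = 2046.5 − 7/2 + 1 = 2044.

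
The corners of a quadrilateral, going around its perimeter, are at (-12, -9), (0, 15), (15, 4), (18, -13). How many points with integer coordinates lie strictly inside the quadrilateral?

488

By the shoelace formula, twice the signed area is |[(-12)·15 − 0·(-9)] + [0·4 − 15·15] + [15·(-13) − 18·4] + [18·(-9) − (-12)·(-13)]| = 990, so the area is 495.
Summing gcd(|Δx|,|Δy|) over the edges gives the boundary count: gcd(12,24) + gcd(15,11) + gcd(3,17) + gcd(30,4) = 12+1+1+2 = 16.
By Pick's theorem A = I + B/2 − 1, so I = 495 − 16/2 + 1 = 488.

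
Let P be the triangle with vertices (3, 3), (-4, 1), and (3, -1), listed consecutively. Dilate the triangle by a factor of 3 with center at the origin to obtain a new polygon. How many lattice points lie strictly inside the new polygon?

118

By the shoelace formula, twice the signed area is |(3·1 − (-4)·3) + ((-4)·(-1) − 3·1) + (3·3 − 3·(-1))| = 28, so the area is 14.
Summing gcd(|Δx|,|Δy|) over the edges gives the boundary count: gcd(7,2) + gcd(7,2) + gcd(0,4) = 1+1+4 = 6.
Scaling by 3 multiplies the area by 3² = 9 (so the new area is 126) and multiplies the boundary lattice-point count by 3, giving 18.
By Pick's theorem, the interior count of the dilated polygon is 126 − 18/2 + 1 = 118.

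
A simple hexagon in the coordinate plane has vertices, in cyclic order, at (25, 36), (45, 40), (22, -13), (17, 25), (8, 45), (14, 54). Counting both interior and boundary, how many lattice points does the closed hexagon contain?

Using the shoelace formula, 2A = |(25·40 − 45·36) + (45·(-13) − 22·40) + (22·25 − 17·(-13)) + (17·45 − 8·25) + (8·54 − 14·45) + (14·36 − 25·54)| = 1793, so the area is 896.5.
Summing gcd(|Δx|,|Δy|) over the edges gives the boundary count: gcd(20,4) + gcd(23,53) + gcd(5,38) + gcd(9,20) + gcd(6,9) + gcd(11,18) = 4+1+1+1+3+1 = 11.
Pick's theorem gives I = A − B/2 + 1 = 896.5 − 11/2 + 1 = 892, so the closed region contains I + B = 892 + 11 = 903 lattice points.

903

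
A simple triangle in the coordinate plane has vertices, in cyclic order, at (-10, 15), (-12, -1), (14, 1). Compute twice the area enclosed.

Using the shoelace formula, 2A = |((-10)·(-1) − (-12)·15) + ((-12)·1 − 14·(-1)) + (14·15 − (-10)·1)| = 412, so the area is 206.

412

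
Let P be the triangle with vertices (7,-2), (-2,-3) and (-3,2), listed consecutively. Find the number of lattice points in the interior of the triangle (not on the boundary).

Using the shoelace formula, 2A = |[7·(-3) − (-2)·(-2)] + [(-2)·2 − (-3)·(-3)] + [(-3)·(-2) − 7·2]| = 46, so the area is 23.
Summing gcd(|Δx|,|Δy|) over the edges gives the boundary count: gcd(9,1) + gcd(1,5) + gcd(10,4) = 1+1+2 = 4.
Pick's theorem gives I = A − B/2 + 1 = 23 − 4/2 + 1 = 22.

22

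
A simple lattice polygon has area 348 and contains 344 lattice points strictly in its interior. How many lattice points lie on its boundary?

10

Pick's theorem gives A = I + B/2 − 1, so B = 2(A − I + 1) = 2(348 − 344 + 1) = 10.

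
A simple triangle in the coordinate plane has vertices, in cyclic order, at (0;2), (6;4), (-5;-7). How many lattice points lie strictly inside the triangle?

16

The shoelace formula gives twice the area as |[0·4 − 6·2] + [6·(-7) − (-5)·4] + [(-5)·2 − 0·(-7)]| = 44, so the area is 22.
Along each edge there are gcd(|Δx|,|Δy|)+1 lattice points, so counting each shared vertex once the boundary has gcd(6,2) + gcd(11,11) + gcd(5,9) = 2+11+1 = 14.
Pick's theorem gives I = A − B/2 + 1 = 22 − 14/2 + 1 = 16.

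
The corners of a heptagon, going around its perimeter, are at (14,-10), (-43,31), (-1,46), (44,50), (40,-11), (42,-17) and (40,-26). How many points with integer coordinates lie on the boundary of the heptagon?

Along each edge there are gcd(|Δx|,|Δy|)+1 lattice points, so counting each shared vertex once the boundary has gcd(57,41) + gcd(42,15) + gcd(45,4) + gcd(4,61) + gcd(2,6) + gcd(2,9) + gcd(26,16) = 1+3+1+1+2+1+2 = 11.

11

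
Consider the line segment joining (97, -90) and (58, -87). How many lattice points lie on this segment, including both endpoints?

4

The number of lattice points on a segment between lattice points is gcd(|Δx|,|Δy|) + 1 = gcd(39,3) + 1 = 3 + 1 = 4.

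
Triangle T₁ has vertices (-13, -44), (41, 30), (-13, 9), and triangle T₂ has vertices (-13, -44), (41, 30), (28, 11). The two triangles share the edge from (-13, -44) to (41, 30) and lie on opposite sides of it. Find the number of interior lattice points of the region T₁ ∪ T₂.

The union is the simple quadrilateral with vertices (-13, -44), (-13, 9), (41, 30), (28, 11) in order.
Using the shoelace formula, 2A = |((-13)·9 − (-13)·(-44)) + ((-13)·30 − 41·9) + (41·11 − 28·30) + (28·(-44) − (-13)·11)| = 2926, so the area is 1463.
Along each edge there are gcd(|Δx|,|Δy|)+1 lattice points, so counting each shared vertex once the boundary has gcd(0,53) + gcd(54,21) + gcd(13,19) + gcd(41,55) = 53+3+1+1 = 58.
By Pick's theorem I = A − B/2 + 1 = 1463 − 58/2 + 1 = 1435.

1435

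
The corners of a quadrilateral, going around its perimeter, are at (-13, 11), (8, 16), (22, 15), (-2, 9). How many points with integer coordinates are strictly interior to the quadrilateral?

99

Using the shoelace formula, 2A = |((-13)·16 − 8·11) + (8·15 − 22·16) + (22·9 − (-2)·15) + ((-2)·11 − (-13)·9)| = 205, so the area is 205/2.
Along each edge there are gcd(|Δx|,|Δy|)+1 lattice points, so counting each shared vertex once the boundary has gcd(21,5) + gcd(14,1) + gcd(24,6) + gcd(11,2) = 1+1+6+1 = 9.
Pick's theorem gives I = A − B/2 + 1 = 205/2 − 9/2 + 1 = 99.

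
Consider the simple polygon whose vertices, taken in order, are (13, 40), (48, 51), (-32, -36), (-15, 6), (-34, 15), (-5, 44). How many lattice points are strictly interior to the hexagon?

2133

By the shoelace formula, twice the signed area is |[13·51 − 48·40] + [48·(-36) − (-32)·51] + [(-32)·6 − (-15)·(-36)] + [(-15)·15 − (-34)·6] + [(-34)·44 − (-5)·15] + [(-5)·40 − 13·44]| = 4299, so the area is 4299/2.
Along each edge there are gcd(|Δx|,|Δy|)+1 lattice points, so counting each shared vertex once the boundary has gcd(35,11) + gcd(80,87) + gcd(17,42) + gcd(19,9) + gcd(29,29) + gcd(18,4) = 1+1+1+1+29+2 = 35.
Pick's theorem gives I = A − B/2 + 1 = 4299/2 − 35/2 + 1 = 2133.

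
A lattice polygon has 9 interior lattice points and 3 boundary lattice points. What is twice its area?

By Pick's theorem, A = I + B/2 − 1 = 9 + 3/2 − 1 = 19/2.
Hence 2A = 19.

19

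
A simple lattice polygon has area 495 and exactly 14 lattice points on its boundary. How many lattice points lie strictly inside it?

489

Pick's theorem A = I + B/2 − 1 rearranges to I = A − B/2 + 1 = 495 − 14/2 + 1 = 489.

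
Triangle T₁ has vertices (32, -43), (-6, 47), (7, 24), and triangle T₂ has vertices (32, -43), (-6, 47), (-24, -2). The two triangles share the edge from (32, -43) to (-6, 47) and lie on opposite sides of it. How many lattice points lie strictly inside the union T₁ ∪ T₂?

1888

The union is the simple quadrilateral with vertices (32, -43), (7, 24), (-6, 47), (-24, -2) in order.
The shoelace formula gives twice the area as |[32·24 − 7·(-43)] + [7·47 − (-6)·24] + [(-6)·(-2) − (-24)·47] + [(-24)·(-43) − 32·(-2)]| = 3778, so the area is 1889.
The number of boundary lattice points is Σ gcd(|Δx|,|Δy|) = gcd(25,67) + gcd(13,23) + gcd(18,49) + gcd(56,41) = 1+1+1+1 = 4.
By Pick's theorem I = A − B/2 + 1 = 1889 − 4/2 + 1 = 1888.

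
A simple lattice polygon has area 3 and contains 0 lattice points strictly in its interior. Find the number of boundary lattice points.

Pick's theorem gives A = I + B/2 − 1, so B = 2(A − I + 1) = 2(3 − 0 + 1) = 8.

8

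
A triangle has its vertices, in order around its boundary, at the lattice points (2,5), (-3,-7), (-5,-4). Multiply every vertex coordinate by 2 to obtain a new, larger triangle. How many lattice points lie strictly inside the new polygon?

76

Using the shoelace formula, 2A = |[2·(-7) − (-3)·5] + [(-3)·(-4) − (-5)·(-7)] + [(-5)·5 − 2·(-4)]| = 39, so the area is 19.5.
Summing gcd(|Δx|,|Δy|) over the edges gives the boundary count: gcd(5,12) + gcd(2,3) + gcd(7,9) = 1+1+1 = 3.
Scaling by 2 multiplies the area by 2² = 4 (so the new area is 78) and multiplies the boundary lattice-point count by 2, giving 6.
By Pick's theorem, the interior count of the dilated polygon is 78 − 6/2 + 1 = 76.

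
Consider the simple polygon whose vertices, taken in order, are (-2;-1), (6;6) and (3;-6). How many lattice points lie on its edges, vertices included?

9

Summing gcd(|Δx|,|Δy|) over the edges gives the boundary count: gcd(8,7) + gcd(3,12) + gcd(5,5) = 1+3+5 = 9.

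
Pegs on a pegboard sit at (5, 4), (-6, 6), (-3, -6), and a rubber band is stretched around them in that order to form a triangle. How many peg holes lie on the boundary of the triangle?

Summing gcd(|Δx|,|Δy|) over the edges gives the boundary count: gcd(11,2) + gcd(3,12) + gcd(8,10) = 1+3+2 = 6.

6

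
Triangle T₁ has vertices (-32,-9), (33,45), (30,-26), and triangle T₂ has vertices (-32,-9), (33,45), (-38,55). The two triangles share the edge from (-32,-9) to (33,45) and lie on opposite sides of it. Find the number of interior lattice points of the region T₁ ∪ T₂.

The union is the simple quadrilateral with vertices (-32,-9), (30,-26), (33,45), (-38,55) in order.
Using the shoelace formula, 2A = |((-32)·(-26) − 30·(-9)) + (30·45 − 33·(-26)) + (33·55 − (-38)·45) + ((-38)·(-9) − (-32)·55)| = 8937, so the area is 8937/2.
The number of boundary lattice points is Σ gcd(|Δx|,|Δy|) = gcd(62,17) + gcd(3,71) + gcd(71,10) + gcd(6,64) = 1+1+1+2 = 5.
By Pick's theorem I = A − B/2 + 1 = 8937/2 − 5/2 + 1 = 4467.

4467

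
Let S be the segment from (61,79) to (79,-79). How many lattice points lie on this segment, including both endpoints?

3

The number of lattice points on a segment between lattice points is gcd(|Δx|,|Δy|) + 1 = gcd(18,158) + 1 = 2 + 1 = 3.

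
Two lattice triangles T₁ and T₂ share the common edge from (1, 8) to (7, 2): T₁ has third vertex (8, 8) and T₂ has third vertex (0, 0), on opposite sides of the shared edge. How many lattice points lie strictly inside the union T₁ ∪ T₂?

44

The union is the simple quadrilateral with vertices (1, 8), (8, 8), (7, 2), (0, 0) in order.
Using the shoelace formula, 2A = |(1·8 − 8·8) + (8·2 − 7·8) + (7·0 − 0·2) + (0·8 − 1·0)| = 96, so the area is 48.
Summing gcd(|Δx|,|Δy|) over the edges gives the boundary count: gcd(7,0) + gcd(1,6) + gcd(7,2) + gcd(1,8) = 7+1+1+1 = 10.
By Pick's theorem I = A − B/2 + 1 = 48 − 10/2 + 1 = 44.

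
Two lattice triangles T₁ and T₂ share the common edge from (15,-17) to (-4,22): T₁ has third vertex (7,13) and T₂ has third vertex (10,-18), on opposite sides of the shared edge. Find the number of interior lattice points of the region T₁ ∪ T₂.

The union is the simple quadrilateral with vertices (15,-17), (7,13), (-4,22), (10,-18) in order.
The shoelace formula gives twice the area as |(15·13 − 7·(-17)) + (7·22 − (-4)·13) + ((-4)·(-18) − 10·22) + (10·(-17) − 15·(-18))| = 472, so the area is 236.
Summing gcd(|Δx|,|Δy|) over the edges gives the boundary count: gcd(8,30) + gcd(11,9) + gcd(14,40) + gcd(5,1) = 2+1+2+1 = 6.
By Pick's theorem I = A − B/2 + 1 = 236 − 6/2 + 1 = 234.

234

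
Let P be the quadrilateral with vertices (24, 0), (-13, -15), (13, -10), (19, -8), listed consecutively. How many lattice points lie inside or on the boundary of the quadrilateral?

125

Using the shoelace formula, 2A = |[24·(-15) − (-13)·0] + [(-13)·(-10) − 13·(-15)] + [13·(-8) − 19·(-10)] + [19·0 − 24·(-8)]| = 243, so the area is 243/2.
Summing gcd(|Δx|,|Δy|) over the edges gives the boundary count: gcd(37,15) + gcd(26,5) + gcd(6,2) + gcd(5,8) = 1+1+2+1 = 5.
Pick's theorem gives I = A − B/2 + 1 = 243/2 − 5/2 + 1 = 120, so the closed region contains I + B = 120 + 5 = 125 lattice points.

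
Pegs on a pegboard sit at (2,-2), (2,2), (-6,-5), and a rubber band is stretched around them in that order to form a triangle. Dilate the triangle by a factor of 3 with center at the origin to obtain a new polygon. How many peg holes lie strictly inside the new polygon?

Using the shoelace formula, 2A = |(2·2 − 2·(-2)) + (2·(-5) − (-6)·2) + ((-6)·(-2) − 2·(-5))| = 32, so the area is 16.
Summing gcd(|Δx|,|Δy|) over the edges gives the boundary count: gcd(0,4) + gcd(8,7) + gcd(8,3) = 4+1+1 = 6.
Scaling by 3 multiplies the area by 3² = 9 (so the new area is 144) and multiplies the boundary lattice-point count by 3, giving 18.
By Pick's theorem, the interior count of the dilated polygon is 144 − 18/2 + 1 = 136.

136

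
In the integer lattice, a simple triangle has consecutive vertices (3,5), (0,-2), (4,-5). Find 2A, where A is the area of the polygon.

By the shoelace formula, twice the signed area is |(3·(-2) − 0·5) + (0·(-5) − 4·(-2)) + (4·5 − 3·(-5))| = 37, so the area is 18.5.

37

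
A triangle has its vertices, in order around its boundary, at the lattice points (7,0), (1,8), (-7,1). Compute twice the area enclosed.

Using the shoelace formula, 2A = |[7·8 − 1·0] + [1·1 − (-7)·8] + [(-7)·0 − 7·1]| = 106, so the area is 53.

106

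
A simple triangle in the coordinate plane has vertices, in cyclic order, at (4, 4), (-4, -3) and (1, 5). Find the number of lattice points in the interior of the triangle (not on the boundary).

Using the shoelace formula, 2A = |(4·(-3) − (-4)·4) + ((-4)·5 − 1·(-3)) + (1·4 − 4·5)| = 29, so the area is 14.5.
Summing gcd(|Δx|,|Δy|) over the edges gives the boundary count: gcd(8,7) + gcd(5,8) + gcd(3,1) = 1+1+1 = 3.
Pick's theorem gives I = A − B/2 + 1 = 14.5 − 3/2 + 1 = 14.

14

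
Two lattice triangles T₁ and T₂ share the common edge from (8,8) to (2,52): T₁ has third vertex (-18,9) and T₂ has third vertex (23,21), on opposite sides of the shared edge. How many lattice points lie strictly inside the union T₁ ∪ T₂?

937

The union is the simple quadrilateral with vertices (8,8), (-18,9), (2,52), (23,21) in order.
By the shoelace formula, twice the signed area is |(8·9 − (-18)·8) + ((-18)·52 − 2·9) + (2·21 − 23·52) + (23·8 − 8·21)| = 1876, so the area is 938.
Summing gcd(|Δx|,|Δy|) over the edges gives the boundary count: gcd(26,1) + gcd(20,43) + gcd(21,31) + gcd(15,13) = 1+1+1+1 = 4.
By Pick's theorem I = A − B/2 + 1 = 938 − 4/2 + 1 = 937.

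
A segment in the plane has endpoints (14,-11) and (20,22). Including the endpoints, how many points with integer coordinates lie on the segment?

The number of lattice points on a segment between lattice points is gcd(|Δx|,|Δy|) + 1 = gcd(6,33) + 1 = 3 + 1 = 4.

4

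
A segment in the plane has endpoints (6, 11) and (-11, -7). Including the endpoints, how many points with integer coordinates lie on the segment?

The number of lattice points on a segment between lattice points is gcd(|Δx|,|Δy|) + 1 = gcd(17,18) + 1 = 1 + 1 = 2.

2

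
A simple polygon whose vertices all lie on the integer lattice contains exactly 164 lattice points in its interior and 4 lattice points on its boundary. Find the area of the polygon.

Pick's theorem states A = I + B/2 − 1, so A = 164 + 4/2 − 1 = 165.

165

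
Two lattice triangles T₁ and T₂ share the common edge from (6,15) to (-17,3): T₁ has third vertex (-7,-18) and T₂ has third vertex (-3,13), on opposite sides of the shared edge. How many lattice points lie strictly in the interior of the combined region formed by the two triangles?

The union is the simple quadrilateral with vertices (6,15), (-7,-18), (-17,3), (-3,13) in order.
Using the shoelace formula, 2A = |(6·(-18) − (-7)·15) + ((-7)·3 − (-17)·(-18)) + ((-17)·13 − (-3)·3) + ((-3)·15 − 6·13)| = 665, so the area is 665/2.
Along each edge there are gcd(|Δx|,|Δy|)+1 lattice points, so counting each shared vertex once the boundary has gcd(13,33) + gcd(10,21) + gcd(14,10) + gcd(9,2) = 1+1+2+1 = 5.
By Pick's theorem I = A − B/2 + 1 = 665/2 − 5/2 + 1 = 331.

331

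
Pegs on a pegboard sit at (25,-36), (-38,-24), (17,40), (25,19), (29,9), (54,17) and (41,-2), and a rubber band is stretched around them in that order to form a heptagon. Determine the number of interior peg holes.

The shoelace formula gives twice the area as |(25·(-24) − (-38)·(-36)) + ((-38)·40 − 17·(-24)) + (17·19 − 25·40) + (25·9 − 29·19) + (29·17 − 54·9) + (54·(-2) − 41·17) + (41·(-36) − 25·(-2))| = 6307, so the area is 3153.5.
The number of boundary lattice points is Σ gcd(|Δx|,|Δy|) = gcd(63,12) + gcd(55,64) + gcd(8,21) + gcd(4,10) + gcd(25,8) + gcd(13,19) + gcd(16,34) = 3+1+1+2+1+1+2 = 11.
By Pick's theorem A = I + B/2 − 1, so I = 3153.5 − 11/2 + 1 = 3149.

3149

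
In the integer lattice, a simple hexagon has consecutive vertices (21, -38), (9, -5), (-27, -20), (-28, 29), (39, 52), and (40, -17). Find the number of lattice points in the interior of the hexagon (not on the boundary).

The shoelace formula gives twice the area as |[21·(-5) − 9·(-38)] + [9·(-20) − (-27)·(-5)] + [(-27)·29 − (-28)·(-20)] + [(-28)·52 − 39·29] + [39·(-17) − 40·52] + [40·(-38) − 21·(-17)]| = 7914, so the area is 3957.
Summing gcd(|Δx|,|Δy|) over the edges gives the boundary count: gcd(12,33) + gcd(36,15) + gcd(1,49) + gcd(67,23) + gcd(1,69) + gcd(19,21) = 3+3+1+1+1+1 = 10.
Pick's theorem gives I = A − B/2 + 1 = 3957 − 10/2 + 1 = 3953.

3953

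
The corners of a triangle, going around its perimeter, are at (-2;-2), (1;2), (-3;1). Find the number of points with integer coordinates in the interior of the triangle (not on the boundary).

6

Using the shoelace formula, 2A = |((-2)·2 − 1·(-2)) + (1·1 − (-3)·2) + ((-3)·(-2) − (-2)·1)| = 13, so the area is 13/2.
The number of boundary lattice points is Σ gcd(|Δx|,|Δy|) = gcd(3,4) + gcd(4,1) + gcd(1,3) = 1+1+1 = 3.
Pick's theorem gives I = A − B/2 + 1 = 13/2 − 3/2 + 1 = 6.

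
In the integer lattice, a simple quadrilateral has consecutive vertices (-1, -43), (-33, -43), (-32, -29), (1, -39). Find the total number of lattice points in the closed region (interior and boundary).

Using the shoelace formula, 2A = |((-1)·(-43) − (-33)·(-43)) + ((-33)·(-29) − (-32)·(-43)) + ((-32)·(-39) − 1·(-29)) + (1·(-43) − (-1)·(-39))| = 600, so the area is 300.
The number of boundary lattice points is Σ gcd(|Δx|,|Δy|) = gcd(32,0) + gcd(1,14) + gcd(33,10) + gcd(2,4) = 32+1+1+2 = 36.
Pick's theorem gives I = A − B/2 + 1 = 300 − 36/2 + 1 = 283, so the closed region contains I + B = 283 + 36 = 319 lattice points.

319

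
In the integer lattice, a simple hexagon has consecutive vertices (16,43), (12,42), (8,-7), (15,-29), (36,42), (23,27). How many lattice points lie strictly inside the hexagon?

By the shoelace formula, twice the signed area is |[16·42 − 12·43] + [12·(-7) − 8·42] + [8·(-29) − 15·(-7)] + [15·42 − 36·(-29)] + [36·27 − 23·42] + [23·43 − 16·27]| = 1846, so the area is 923.
Along each edge there are gcd(|Δx|,|Δy|)+1 lattice points, so counting each shared vertex once the boundary has gcd(4,1) + gcd(4,49) + gcd(7,22) + gcd(21,71) + gcd(13,15) + gcd(7,16) = 1+1+1+1+1+1 = 6.
Pick's theorem gives I = A − B/2 + 1 = 923 − 6/2 + 1 = 921.

921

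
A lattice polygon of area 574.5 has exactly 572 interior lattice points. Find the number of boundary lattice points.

Pick's theorem gives A = I + B/2 − 1, so B = 2(A − I + 1) = 2(574.5 − 572 + 1) = 7.

7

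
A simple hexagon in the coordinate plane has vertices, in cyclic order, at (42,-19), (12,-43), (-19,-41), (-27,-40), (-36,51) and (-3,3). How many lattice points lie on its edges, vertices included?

13

Along each edge there are gcd(|Δx|,|Δy|)+1 lattice points, so counting each shared vertex once the boundary has gcd(30,24) + gcd(31,2) + gcd(8,1) + gcd(9,91) + gcd(33,48) + gcd(45,22) = 6+1+1+1+3+1 = 13.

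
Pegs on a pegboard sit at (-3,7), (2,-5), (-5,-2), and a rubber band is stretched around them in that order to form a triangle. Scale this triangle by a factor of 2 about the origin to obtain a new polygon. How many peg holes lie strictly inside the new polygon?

136

By the shoelace formula, twice the signed area is |[(-3)·(-5) − 2·7] + [2·(-2) − (-5)·(-5)] + [(-5)·7 − (-3)·(-2)]| = 69, so the area is 69/2.
Summing gcd(|Δx|,|Δy|) over the edges gives the boundary count: gcd(5,12) + gcd(7,3) + gcd(2,9) = 1+1+1 = 3.
Scaling by 2 multiplies the area by 2² = 4 (so the new area is 138) and multiplies the boundary lattice-point count by 2, giving 6.
By Pick's theorem, the interior count of the dilated polygon is 138 − 6/2 + 1 = 136.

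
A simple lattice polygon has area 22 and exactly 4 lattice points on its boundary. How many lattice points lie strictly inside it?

21

Pick's theorem A = I + B/2 − 1 rearranges to I = A − B/2 + 1 = 22 − 4/2 + 1 = 21.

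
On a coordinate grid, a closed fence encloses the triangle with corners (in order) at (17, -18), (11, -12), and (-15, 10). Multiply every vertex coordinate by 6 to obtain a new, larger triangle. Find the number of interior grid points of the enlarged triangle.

397

By the shoelace formula, twice the signed area is |[17·(-12) − 11·(-18)] + [11·10 − (-15)·(-12)] + [(-15)·(-18) − 17·10]| = 24, so the area is 12.
Summing gcd(|Δx|,|Δy|) over the edges gives the boundary count: gcd(6,6) + gcd(26,22) + gcd(32,28) = 6+2+4 = 12.
Scaling by 6 multiplies the area by 6² = 36 (so the new area is 432) and multiplies the boundary lattice-point count by 6, giving 72.
By Pick's theorem, the interior count of the dilated polygon is 432 − 72/2 + 1 = 397.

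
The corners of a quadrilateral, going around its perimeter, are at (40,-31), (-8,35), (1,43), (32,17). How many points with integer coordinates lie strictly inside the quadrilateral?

1122

Using the shoelace formula, 2A = |(40·35 − (-8)·(-31)) + ((-8)·43 − 1·35) + (1·17 − 32·43) + (32·(-31) − 40·17)| = 2258, so the area is 1129.
The number of boundary lattice points is Σ gcd(|Δx|,|Δy|) = gcd(48,66) + gcd(9,8) + gcd(31,26) + gcd(8,48) = 6+1+1+8 = 16.
By Pick's theorem A = I + B/2 − 1, so I = 1129 − 16/2 + 1 = 1122.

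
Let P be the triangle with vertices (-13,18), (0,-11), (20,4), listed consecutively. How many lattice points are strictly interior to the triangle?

385

By the shoelace formula, twice the signed area is |((-13)·(-11) − 0·18) + (0·4 − 20·(-11)) + (20·18 − (-13)·4)| = 775, so the area is 775/2.
The number of boundary lattice points is Σ gcd(|Δx|,|Δy|) = gcd(13,29) + gcd(20,15) + gcd(33,14) = 1+5+1 = 7.
Pick's theorem gives I = A − B/2 + 1 = 775/2 − 7/2 + 1 = 385.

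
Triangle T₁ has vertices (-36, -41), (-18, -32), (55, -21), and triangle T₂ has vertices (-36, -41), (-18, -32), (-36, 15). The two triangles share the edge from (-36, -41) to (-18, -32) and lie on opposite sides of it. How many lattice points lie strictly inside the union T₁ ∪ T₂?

The union is the simple quadrilateral with vertices (-36, -41), (55, -21), (-18, -32), (-36, 15) in order.
Using the shoelace formula, 2A = |((-36)·(-21) − 55·(-41)) + (55·(-32) − (-18)·(-21)) + ((-18)·15 − (-36)·(-32)) + ((-36)·(-41) − (-36)·15)| = 1467, so the area is 1467/2.
The number of boundary lattice points is Σ gcd(|Δx|,|Δy|) = gcd(91,20) + gcd(73,11) + gcd(18,47) + gcd(0,56) = 1+1+1+56 = 59.
By Pick's theorem I = A − B/2 + 1 = 1467/2 − 59/2 + 1 = 705.

705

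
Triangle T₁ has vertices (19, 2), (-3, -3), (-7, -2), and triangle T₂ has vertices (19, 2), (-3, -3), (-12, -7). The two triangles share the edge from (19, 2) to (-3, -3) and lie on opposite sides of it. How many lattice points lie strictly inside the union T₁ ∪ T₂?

41

The union is the simple quadrilateral with vertices (19, 2), (-7, -2), (-3, -3), (-12, -7) in order.
The shoelace formula gives twice the area as |[19·(-2) − (-7)·2] + [(-7)·(-3) − (-3)·(-2)] + [(-3)·(-7) − (-12)·(-3)] + [(-12)·2 − 19·(-7)]| = 85, so the area is 42.5.
Summing gcd(|Δx|,|Δy|) over the edges gives the boundary count: gcd(26,4) + gcd(4,1) + gcd(9,4) + gcd(31,9) = 2+1+1+1 = 5.
By Pick's theorem I = A − B/2 + 1 = 42.5 − 5/2 + 1 = 41.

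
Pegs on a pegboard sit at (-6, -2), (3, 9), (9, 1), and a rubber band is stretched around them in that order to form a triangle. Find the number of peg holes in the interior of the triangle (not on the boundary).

By the shoelace formula, twice the signed area is |[(-6)·9 − 3·(-2)] + [3·1 − 9·9] + [9·(-2) − (-6)·1]| = 138, so the area is 69.
The number of boundary lattice points is Σ gcd(|Δx|,|Δy|) = gcd(9,11) + gcd(6,8) + gcd(15,3) = 1+2+3 = 6.
Pick's theorem gives I = A − B/2 + 1 = 69 − 6/2 + 1 = 67.

67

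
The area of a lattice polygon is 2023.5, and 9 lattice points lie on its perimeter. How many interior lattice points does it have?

2020

Pick's theorem A = I + B/2 − 1 rearranges to I = A − B/2 + 1 = 2023.5 − 9/2 + 1 = 2020.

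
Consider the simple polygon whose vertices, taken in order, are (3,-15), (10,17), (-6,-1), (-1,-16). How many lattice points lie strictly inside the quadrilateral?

222

The shoelace formula gives twice the area as |[3·17 − 10·(-15)] + [10·(-1) − (-6)·17] + [(-6)·(-16) − (-1)·(-1)] + [(-1)·(-15) − 3·(-16)]| = 451, so the area is 225.5.
Along each edge there are gcd(|Δx|,|Δy|)+1 lattice points, so counting each shared vertex once the boundary has gcd(7,32) + gcd(16,18) + gcd(5,15) + gcd(4,1) = 1+2+5+1 = 9.
Pick's theorem gives I = A − B/2 + 1 = 225.5 − 9/2 + 1 = 222.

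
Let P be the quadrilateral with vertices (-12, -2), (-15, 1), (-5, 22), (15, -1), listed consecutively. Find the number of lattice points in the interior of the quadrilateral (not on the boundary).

365

The shoelace formula gives twice the area as |((-12)·1 − (-15)·(-2)) + ((-15)·22 − (-5)·1) + ((-5)·(-1) − 15·22) + (15·(-2) − (-12)·(-1))| = 734, so the area is 367.
The number of boundary lattice points is Σ gcd(|Δx|,|Δy|) = gcd(3,3) + gcd(10,21) + gcd(20,23) + gcd(27,1) = 3+1+1+1 = 6.
By Pick's theorem A = I + B/2 − 1, so I = 367 − 6/2 + 1 = 365.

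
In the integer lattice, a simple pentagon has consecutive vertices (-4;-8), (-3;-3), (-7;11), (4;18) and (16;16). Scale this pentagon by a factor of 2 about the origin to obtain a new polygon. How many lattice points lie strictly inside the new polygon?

1039

By the shoelace formula, twice the signed area is |((-4)·(-3) − (-3)·(-8)) + ((-3)·11 − (-7)·(-3)) + ((-7)·18 − 4·11) + (4·16 − 16·18) + (16·(-8) − (-4)·16)| = 524, so the area is 262.
Summing gcd(|Δx|,|Δy|) over the edges gives the boundary count: gcd(1,5) + gcd(4,14) + gcd(11,7) + gcd(12,2) + gcd(20,24) = 1+2+1+2+4 = 10.
Scaling by 2 multiplies the area by 2² = 4 (so the new area is 1048) and multiplies the boundary lattice-point count by 2, giving 20.
By Pick's theorem, the interior count of the dilated polygon is 1048 − 20/2 + 1 = 1039.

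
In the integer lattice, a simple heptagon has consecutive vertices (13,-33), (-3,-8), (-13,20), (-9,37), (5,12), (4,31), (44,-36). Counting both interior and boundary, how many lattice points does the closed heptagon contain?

1678

The shoelace formula gives twice the area as |[13·(-8) − (-3)·(-33)] + [(-3)·20 − (-13)·(-8)] + [(-13)·37 − (-9)·20] + [(-9)·12 − 5·37] + [5·31 − 4·12] + [4·(-36) − 44·31] + [44·(-33) − 13·(-36)]| = 3346, so the area is 1673.
Summing gcd(|Δx|,|Δy|) over the edges gives the boundary count: gcd(16,25) + gcd(10,28) + gcd(4,17) + gcd(14,25) + gcd(1,19) + gcd(40,67) + gcd(31,3) = 1+2+1+1+1+1+1 = 8.
Pick's theorem gives I = A − B/2 + 1 = 1673 − 8/2 + 1 = 1670, so the closed region contains I + B = 1670 + 8 = 1678 lattice points.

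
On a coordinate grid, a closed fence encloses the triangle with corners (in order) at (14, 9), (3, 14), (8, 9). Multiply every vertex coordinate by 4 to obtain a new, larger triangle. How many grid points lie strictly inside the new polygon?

217

The shoelace formula gives twice the area as |(14·14 − 3·9) + (3·9 − 8·14) + (8·9 − 14·9)| = 30, so the area is 15.
Summing gcd(|Δx|,|Δy|) over the edges gives the boundary count: gcd(11,5) + gcd(5,5) + gcd(6,0) = 1+5+6 = 12.
Scaling by 4 multiplies the area by 4² = 16 (so the new area is 240) and multiplies the boundary lattice-point count by 4, giving 48.
By Pick's theorem, the interior count of the dilated polygon is 240 − 48/2 + 1 = 217.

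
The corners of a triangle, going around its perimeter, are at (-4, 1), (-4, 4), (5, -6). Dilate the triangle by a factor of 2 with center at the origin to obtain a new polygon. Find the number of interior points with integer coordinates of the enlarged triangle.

Using the shoelace formula, 2A = |[(-4)·4 − (-4)·1] + [(-4)·(-6) − 5·4] + [5·1 − (-4)·(-6)]| = 27, so the area is 13.5.
Summing gcd(|Δx|,|Δy|) over the edges gives the boundary count: gcd(0,3) + gcd(9,10) + gcd(9,7) = 3+1+1 = 5.
Scaling by 2 multiplies the area by 2² = 4 (so the new area is 54) and multiplies the boundary lattice-point count by 2, giving 10.
By Pick's theorem, the interior count of the dilated polygon is 54 − 10/2 + 1 = 50.

50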